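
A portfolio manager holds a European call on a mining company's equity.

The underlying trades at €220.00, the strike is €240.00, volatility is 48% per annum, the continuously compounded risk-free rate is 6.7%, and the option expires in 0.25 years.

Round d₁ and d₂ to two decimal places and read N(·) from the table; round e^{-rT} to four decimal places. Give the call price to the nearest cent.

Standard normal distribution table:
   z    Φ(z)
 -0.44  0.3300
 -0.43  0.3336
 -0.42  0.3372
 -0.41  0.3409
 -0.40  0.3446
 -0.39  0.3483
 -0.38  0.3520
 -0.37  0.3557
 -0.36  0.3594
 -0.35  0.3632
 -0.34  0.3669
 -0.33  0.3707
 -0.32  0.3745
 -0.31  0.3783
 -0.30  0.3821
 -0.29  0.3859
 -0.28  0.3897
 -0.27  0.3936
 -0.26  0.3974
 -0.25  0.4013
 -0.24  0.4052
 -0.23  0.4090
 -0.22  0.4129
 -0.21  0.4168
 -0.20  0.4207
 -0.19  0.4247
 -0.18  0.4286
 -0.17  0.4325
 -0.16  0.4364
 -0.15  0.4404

€14.69

T = 0.25;  σ√T = 0.2400
ln(S/K) + (r + σ²/2)T = ln(220/240) + (0.067 + 0.48²/2)·0.25 = -0.0870 + 0.0456 = -0.0415
d₁ = -0.0415 / 0.2400 = -0.1728 which rounds to -0.17
d₂ = d₁ − σ√T = -0.1728 − 0.2400 = -0.4128 which rounds to -0.41
e^(−rT) = e^(−0.067·0.25) = 0.9834
N(d₁) = N(-0.17) = 0.4325;  N(d₂) = N(-0.41) = 0.3409
C = 220·0.4325 − 240·0.9834·0.3409 = 95.1500 − 80.4579 = 14.6921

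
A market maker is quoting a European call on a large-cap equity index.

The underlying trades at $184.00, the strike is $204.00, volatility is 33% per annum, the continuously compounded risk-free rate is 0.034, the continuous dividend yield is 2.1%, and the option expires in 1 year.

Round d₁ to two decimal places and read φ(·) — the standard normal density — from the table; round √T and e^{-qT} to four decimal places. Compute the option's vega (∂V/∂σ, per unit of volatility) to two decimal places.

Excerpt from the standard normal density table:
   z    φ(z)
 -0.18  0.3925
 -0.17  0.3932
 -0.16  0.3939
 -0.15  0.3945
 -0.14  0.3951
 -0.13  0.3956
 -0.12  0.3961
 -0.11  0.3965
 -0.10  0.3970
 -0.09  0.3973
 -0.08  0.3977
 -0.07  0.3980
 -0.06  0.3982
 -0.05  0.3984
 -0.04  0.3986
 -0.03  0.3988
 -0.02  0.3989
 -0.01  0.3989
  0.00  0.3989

71.44

σ√T = 0.33·√1 = 0.3300
ln(S/K) + (r − q + σ²/2)T = ln(184/204) + (0.034 − 0.021 + 0.33²/2)·1 = -0.1032 + 0.0675 = -0.0357
d₁ = -0.0357 / 0.3300 = -0.1083 ⇒ -0.11
√T = √1 = 1.0000
φ(d₁) = φ(-0.11) = 0.3965
exp(−qT) = exp(−0.021·1) = 0.9792
vega = S·exp(−qT)·φ(d₁)·√T = 184·0.9792·0.3965·1.0000 = 71.4385
(Call and put vega coincide under Black-Scholes.)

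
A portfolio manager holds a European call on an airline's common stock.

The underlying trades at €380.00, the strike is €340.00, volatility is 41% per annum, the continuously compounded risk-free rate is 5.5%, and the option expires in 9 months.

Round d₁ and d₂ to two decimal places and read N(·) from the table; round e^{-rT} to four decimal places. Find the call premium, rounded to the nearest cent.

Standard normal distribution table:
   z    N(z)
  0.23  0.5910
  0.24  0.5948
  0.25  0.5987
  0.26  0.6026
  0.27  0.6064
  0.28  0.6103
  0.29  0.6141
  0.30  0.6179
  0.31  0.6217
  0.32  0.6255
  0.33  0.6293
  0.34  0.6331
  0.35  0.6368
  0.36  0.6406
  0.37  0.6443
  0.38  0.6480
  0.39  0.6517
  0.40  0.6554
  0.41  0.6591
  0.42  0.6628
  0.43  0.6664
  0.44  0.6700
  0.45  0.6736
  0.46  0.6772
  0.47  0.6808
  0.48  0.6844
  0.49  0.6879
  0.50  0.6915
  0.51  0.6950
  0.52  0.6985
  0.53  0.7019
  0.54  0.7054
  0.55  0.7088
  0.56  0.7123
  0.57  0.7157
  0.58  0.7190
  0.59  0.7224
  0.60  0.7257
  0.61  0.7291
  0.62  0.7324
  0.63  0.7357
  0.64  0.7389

€81.72

σ√T = 0.41·√0.75 = 0.3551
d₁ = [ln(380/340) + (0.055 + 0.41²/2)·0.75] / 0.3551 = [0.1112 + 0.1043] / 0.3551 = 0.6070 → 0.61
d₂ = d₁ − σ√T = 0.6070 − 0.3551 = 0.2519 → 0.25
exp(−rT) = exp(−0.055·0.75) = 0.9596
N(d₁) = N(0.61) = 0.7291;  N(d₂) = N(0.25) = 0.5987
C = 380·0.7291 − 340·0.9596·0.5987 = 277.0580 − 195.3343 = 81.7237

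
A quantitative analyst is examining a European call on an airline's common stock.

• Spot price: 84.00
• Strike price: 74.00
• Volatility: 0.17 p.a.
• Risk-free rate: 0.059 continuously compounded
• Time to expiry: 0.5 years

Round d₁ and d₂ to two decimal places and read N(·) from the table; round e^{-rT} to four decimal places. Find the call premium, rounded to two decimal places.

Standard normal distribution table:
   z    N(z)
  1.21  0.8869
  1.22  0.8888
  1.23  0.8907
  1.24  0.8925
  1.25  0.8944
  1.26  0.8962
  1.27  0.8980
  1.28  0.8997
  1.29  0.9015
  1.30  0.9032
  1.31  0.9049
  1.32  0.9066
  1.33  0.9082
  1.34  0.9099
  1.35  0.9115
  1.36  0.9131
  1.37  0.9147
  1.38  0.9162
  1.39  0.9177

σ√T = 0.17·√0.5 = 0.1202
d₁ = [ln(84/74) + (0.059 + 0.17²/2)·0.5] / 0.1202 = [0.1268 + 0.0367] / 0.1202 = 1.3599 → 1.36
d₂ = d₁ − σ√T = 1.3599 − 0.1202 = 1.2397 → 1.24
exp(−rT) = exp(−0.059·0.5) = 0.9709
N(d₁) = N(1.36) = 0.9131;  N(d₂) = N(1.24) = 0.8925
C = 84·0.9131 − 74·0.9709·0.8925 = 76.7004 − 64.1231 = 12.5773

12.58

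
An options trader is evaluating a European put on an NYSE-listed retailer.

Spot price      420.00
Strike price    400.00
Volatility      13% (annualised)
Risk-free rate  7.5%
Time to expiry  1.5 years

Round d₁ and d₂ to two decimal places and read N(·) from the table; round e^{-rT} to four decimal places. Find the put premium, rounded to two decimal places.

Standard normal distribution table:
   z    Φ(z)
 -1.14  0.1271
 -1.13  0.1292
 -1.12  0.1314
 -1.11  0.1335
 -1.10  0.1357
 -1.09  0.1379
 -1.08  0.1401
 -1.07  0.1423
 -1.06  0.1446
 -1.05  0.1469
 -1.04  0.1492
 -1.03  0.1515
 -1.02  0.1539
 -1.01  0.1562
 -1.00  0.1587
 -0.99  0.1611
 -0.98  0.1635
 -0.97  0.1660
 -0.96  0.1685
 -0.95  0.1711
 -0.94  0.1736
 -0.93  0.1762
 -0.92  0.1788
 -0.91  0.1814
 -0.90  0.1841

σ√T = 0.13·√1.5 = 0.1592
d₁ = [ln(420/400) + (0.075 + 0.13²/2)·1.5] / 0.1592 = [0.0488 + 0.1252] / 0.1592 = 1.0926 → 1.09
d₂ = d₁ − σ√T = 1.0926 − 0.1592 = 0.9334 → 0.93
exp(−rT) = exp(−0.075·1.5) = 0.8936
N(−d₂) = N(-0.93) = 0.1762;  N(−d₁) = N(-1.09) = 0.1379
P = 400·0.8936·0.1762 − 420·0.1379 = 62.9809 − 57.9180 = 5.0629

5.06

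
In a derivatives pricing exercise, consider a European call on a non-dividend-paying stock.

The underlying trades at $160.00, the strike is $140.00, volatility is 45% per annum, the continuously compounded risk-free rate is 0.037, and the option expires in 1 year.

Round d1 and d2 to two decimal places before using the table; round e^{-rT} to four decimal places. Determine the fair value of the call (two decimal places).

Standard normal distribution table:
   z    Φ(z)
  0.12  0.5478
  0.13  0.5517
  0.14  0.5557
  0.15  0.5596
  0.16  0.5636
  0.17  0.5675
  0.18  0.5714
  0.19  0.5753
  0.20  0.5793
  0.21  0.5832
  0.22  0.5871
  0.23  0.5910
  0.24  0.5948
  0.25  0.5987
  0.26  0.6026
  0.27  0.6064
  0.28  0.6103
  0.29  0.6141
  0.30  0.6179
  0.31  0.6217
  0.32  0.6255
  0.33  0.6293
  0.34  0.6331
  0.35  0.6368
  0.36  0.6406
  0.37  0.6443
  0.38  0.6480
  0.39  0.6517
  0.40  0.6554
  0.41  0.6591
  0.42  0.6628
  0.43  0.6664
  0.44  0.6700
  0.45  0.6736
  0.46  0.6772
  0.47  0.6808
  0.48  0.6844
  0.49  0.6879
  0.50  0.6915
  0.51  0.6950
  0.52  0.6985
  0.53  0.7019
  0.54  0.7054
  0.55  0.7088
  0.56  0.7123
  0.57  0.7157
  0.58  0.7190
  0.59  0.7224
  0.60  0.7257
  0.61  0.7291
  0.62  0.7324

σ√T = 0.45 × 1.0000 = 0.4500
d₁ = [ln(160/140) + (0.037 + 0.45²/2)·1] / 0.4500 = [0.1335 + 0.1383] / 0.4500 = 0.6040 which rounds to 0.60
d₂ = d₁ − σ√T = 0.6040 − 0.4500 = 0.1540 which rounds to 0.15
e^(−rT) = e^(−0.037·1) = 0.9637
N(d₁) = N(0.60) = 0.7257;  N(d₂) = N(0.15) = 0.5596
C = 160·0.7257 − 140·0.9637·0.5596 = 116.1120 − 75.5001 = 40.6119

$40.61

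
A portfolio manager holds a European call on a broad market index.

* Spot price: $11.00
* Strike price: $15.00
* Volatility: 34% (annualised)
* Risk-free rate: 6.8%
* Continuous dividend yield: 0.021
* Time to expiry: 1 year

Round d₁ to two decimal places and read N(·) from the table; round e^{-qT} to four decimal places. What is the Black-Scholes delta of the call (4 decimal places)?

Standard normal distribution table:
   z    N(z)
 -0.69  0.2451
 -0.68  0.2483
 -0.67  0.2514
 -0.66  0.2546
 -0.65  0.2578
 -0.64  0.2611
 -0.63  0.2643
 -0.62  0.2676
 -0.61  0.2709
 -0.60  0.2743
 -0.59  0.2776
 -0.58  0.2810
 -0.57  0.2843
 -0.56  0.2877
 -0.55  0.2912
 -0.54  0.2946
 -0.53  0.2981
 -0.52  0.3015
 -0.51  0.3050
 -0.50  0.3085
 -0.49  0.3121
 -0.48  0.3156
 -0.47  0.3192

T = 1;  σ√T = 0.3400
d₁ = [ln(11/15) + (0.068 − 0.021 + 0.34²/2)·1] / 0.3400 = [-0.3102 + 0.1048] / 0.3400 = -0.6040 which rounds to -0.60
N(d₁) = N(-0.60) = 0.2743
Δ_call = e^(−qT)·N(d₁) = 0.9792·0.2743 = 0.2686

0.2686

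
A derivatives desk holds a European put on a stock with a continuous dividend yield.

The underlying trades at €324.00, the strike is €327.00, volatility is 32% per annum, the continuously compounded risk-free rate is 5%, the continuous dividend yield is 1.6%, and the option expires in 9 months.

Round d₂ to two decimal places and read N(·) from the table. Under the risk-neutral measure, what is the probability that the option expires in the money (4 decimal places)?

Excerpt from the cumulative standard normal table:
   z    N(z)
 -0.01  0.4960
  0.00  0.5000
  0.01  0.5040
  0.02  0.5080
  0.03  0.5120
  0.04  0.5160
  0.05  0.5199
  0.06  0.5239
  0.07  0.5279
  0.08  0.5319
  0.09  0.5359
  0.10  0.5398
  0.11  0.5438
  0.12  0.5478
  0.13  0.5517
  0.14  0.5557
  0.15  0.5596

0.5319

σ√T = 0.32·√0.75 = 0.2771
d₁ = [ln(324/327) + (0.05 − 0.016 + 0.32²/2)·0.75] / 0.2771 = [-0.0092 + 0.0639] / 0.2771 = 0.1973 → 0.20
d₂ = d₁ − σ√T = 0.1973 − 0.2771 = -0.0798 → -0.08
Risk-neutral Pr[S_T < K] = N(−d₂) = N(0.08) = 0.5319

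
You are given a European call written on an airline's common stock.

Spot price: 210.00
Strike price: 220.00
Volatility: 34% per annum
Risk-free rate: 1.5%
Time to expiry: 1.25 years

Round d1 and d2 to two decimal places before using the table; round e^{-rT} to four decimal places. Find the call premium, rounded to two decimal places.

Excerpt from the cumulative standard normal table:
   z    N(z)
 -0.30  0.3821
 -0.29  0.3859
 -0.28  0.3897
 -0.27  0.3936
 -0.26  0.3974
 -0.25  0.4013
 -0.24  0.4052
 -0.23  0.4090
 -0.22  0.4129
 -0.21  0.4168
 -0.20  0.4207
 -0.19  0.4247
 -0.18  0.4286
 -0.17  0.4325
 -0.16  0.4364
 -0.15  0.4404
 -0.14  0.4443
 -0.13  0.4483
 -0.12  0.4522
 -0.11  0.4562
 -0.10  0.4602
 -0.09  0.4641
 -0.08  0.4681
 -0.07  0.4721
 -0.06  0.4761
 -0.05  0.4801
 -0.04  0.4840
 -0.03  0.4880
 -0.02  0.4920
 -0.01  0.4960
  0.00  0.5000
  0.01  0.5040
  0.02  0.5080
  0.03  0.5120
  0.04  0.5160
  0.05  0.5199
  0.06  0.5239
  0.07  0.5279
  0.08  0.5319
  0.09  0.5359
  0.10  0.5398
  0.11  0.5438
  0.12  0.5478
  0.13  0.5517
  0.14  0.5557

σ√T = 0.34 × 1.1180 = 0.3801
d₁ = [ln(210/220) + (0.015 + 0.34²/2)·1.25] / 0.3801 = [-0.0465 + 0.0910] / 0.3801 = 0.1170 ≈ 0.12
d₂ = d₁ − σ√T = 0.1170 − 0.3801 = -0.2631 ≈ -0.26
exp(−rT) = exp(−0.015·1.25) = 0.9814
N(d₁) = N(0.12) = 0.5478;  N(d₂) = N(-0.26) = 0.3974
C = 210·0.5478 − 220·0.9814·0.3974 = 115.0380 − 85.8018 = 29.2362

29.24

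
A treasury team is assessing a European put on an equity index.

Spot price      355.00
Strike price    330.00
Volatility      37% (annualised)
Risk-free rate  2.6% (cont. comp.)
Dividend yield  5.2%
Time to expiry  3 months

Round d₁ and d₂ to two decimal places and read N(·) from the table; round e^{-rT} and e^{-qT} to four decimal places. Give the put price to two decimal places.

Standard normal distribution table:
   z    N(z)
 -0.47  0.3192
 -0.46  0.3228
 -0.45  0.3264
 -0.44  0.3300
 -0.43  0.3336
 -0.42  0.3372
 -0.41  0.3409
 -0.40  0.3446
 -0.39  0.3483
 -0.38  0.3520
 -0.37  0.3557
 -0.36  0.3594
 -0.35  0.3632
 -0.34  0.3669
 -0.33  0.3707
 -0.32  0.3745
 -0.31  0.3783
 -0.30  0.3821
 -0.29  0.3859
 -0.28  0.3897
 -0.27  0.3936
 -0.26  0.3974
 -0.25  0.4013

T = 0.25;  σ√T = 0.1850
ln(S/K) + (r − q + σ²/2)T = ln(355/330) + (0.026 − 0.052 + 0.37²/2)·0.25 = 0.0730 + 0.0106 = 0.0836
d₁ = 0.0836 / 0.1850 = 0.4521 which rounds to 0.45
d₂ = d₁ − σ√T = 0.4521 − 0.1850 = 0.2671 which rounds to 0.27
exp(−qT) = exp(−0.052·0.25) = 0.9871;  exp(−rT) = exp(−0.026·0.25) = 0.9935
N(−d₂) = N(-0.27) = 0.3936;  N(−d₁) = N(-0.45) = 0.3264
P = 330·0.9935·0.3936 − 355·0.9871·0.3264 = 129.0437 − 114.3773 = 14.6665

14.67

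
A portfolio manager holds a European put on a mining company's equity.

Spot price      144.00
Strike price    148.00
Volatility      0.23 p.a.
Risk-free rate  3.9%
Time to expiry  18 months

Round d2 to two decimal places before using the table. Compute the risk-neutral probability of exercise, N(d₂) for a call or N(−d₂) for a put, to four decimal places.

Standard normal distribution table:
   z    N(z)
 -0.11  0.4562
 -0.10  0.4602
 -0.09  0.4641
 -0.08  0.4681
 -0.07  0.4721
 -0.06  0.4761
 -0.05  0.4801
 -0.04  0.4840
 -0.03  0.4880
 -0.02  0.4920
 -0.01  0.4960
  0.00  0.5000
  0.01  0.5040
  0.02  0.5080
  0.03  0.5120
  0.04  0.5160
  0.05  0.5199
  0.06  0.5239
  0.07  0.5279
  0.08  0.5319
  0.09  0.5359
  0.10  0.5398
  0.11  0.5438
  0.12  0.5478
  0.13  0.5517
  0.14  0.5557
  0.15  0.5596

0.5120

T = 1.5;  σ√T = 0.2817
d₁ = [ln(144/148) + (0.039 + ½·0.23²)·1.5] / (σ√T) = (-0.0274 + 0.0982) / 0.2817 = 0.2513 → 0.25
d₂ = 0.2513 − 0.2817 = -0.0304 → -0.03
Risk-neutral Pr[S_T < K] = N(−d₂) = N(0.03) = 0.5120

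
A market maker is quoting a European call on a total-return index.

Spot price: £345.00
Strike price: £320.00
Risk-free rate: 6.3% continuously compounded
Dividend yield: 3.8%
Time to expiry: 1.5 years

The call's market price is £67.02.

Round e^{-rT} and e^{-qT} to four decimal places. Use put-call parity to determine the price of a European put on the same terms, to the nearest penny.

exp(−qT) = exp(−0.038·1.5) = 0.9446;  exp(−rT) = exp(−0.063·1.5) = 0.9098
Put-call parity: C − P = S·e^(−qT) − K·e^(−rT) = 345·0.9446 − 320·0.9098 = 325.8870 − 291.1360 = 34.7510
P = C − (C − P) = 67.02 − (34.7510) = 32.2690

£32.27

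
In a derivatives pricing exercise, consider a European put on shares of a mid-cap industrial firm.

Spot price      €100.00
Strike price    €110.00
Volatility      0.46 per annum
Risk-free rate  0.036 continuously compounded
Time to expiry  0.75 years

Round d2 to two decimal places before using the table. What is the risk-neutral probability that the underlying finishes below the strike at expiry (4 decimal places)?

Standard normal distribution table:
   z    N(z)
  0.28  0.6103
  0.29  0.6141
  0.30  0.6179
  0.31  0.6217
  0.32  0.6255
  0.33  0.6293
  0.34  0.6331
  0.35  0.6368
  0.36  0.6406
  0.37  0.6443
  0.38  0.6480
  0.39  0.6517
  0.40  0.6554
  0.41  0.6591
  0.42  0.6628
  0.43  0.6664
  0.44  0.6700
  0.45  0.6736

0.6443

σ√T = 0.46·√0.75 = 0.3984
ln(S/K) + (r + σ²/2)T = ln(100/110) + (0.036 + 0.46²/2)·0.75 = -0.0953 + 0.1064 = 0.0110
d₁ = 0.0110 / 0.3984 = 0.0277 ⇒ 0.03
d₂ = d₁ − σ√T = 0.0277 − 0.3984 = -0.3707 ⇒ -0.37
Risk-neutral Pr[S_T < K] = N(−d₂) = N(0.37) = 0.6443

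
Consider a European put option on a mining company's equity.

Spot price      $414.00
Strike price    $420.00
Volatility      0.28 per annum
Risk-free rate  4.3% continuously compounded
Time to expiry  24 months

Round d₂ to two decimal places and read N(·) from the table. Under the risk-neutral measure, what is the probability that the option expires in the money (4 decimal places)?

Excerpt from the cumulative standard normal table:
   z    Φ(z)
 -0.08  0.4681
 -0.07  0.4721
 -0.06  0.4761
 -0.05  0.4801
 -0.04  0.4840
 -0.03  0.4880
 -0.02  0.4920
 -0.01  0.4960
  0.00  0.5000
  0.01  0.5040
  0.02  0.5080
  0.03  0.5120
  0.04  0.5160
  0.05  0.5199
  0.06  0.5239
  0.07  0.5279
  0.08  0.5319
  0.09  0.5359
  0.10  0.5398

σ√T = 0.28 × 1.4142 = 0.3960
d₁ = [ln(414/420) + (0.043 + ½·0.28²)·2] / (σ√T) = (-0.0144 + 0.1644) / 0.3960 = 0.3788 → 0.38
d₂ = 0.3788 − 0.3960 = -0.0171 → -0.02
Pr(exercise) under Q = N(−d₂) = N(0.02) = 0.5080

0.5080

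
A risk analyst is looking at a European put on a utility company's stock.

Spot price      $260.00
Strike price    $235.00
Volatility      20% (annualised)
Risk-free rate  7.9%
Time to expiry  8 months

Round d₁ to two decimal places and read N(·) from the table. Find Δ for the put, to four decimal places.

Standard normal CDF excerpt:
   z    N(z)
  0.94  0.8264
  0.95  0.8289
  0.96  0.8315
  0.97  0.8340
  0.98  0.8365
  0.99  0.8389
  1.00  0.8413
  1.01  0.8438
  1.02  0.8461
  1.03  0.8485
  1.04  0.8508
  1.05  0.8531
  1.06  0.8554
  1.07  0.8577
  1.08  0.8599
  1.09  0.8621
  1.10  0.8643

σ√T = 0.2·√0.6667 = 0.1633
d₁ = [ln(260/235) + (0.079 + 0.2²/2)·0.6667] / 0.1633 = [0.1011 + 0.0660] / 0.1633 = 1.0233 which rounds to 1.02
N(d₁) = N(1.02) = 0.8461
Δ_put = N(d₁) − 1 = 0.8461 − 1 = -0.1539

-0.1539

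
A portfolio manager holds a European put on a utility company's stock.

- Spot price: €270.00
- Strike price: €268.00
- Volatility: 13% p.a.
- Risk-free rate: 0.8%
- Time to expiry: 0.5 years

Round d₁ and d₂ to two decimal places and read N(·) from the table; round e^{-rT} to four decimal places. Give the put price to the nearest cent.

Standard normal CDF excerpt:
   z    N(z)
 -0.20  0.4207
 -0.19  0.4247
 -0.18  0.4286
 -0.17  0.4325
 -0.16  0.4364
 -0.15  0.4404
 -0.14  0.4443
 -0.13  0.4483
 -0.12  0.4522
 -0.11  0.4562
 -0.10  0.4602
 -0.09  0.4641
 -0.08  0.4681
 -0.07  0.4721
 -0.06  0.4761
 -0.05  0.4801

T = 0.5;  σ√T = 0.0919
ln(S/K) + (r + σ²/2)T = ln(270/268) + (0.008 + 0.13²/2)·0.5 = 0.0074 + 0.0082 = 0.0157
d₁ = 0.0157 / 0.0919 = 0.1704 ⇒ 0.17
d₂ = d₁ − σ√T = 0.1704 − 0.0919 = 0.0784 ⇒ 0.08
exp(−rT) = exp(−0.008·0.5) = 0.9960
P = 268·0.9960·N(-0.08) − 270·N(-0.17) = 268·0.9960·0.4681 − 270·0.4325 = 124.9490 − 116.7750 = 8.1740

€8.17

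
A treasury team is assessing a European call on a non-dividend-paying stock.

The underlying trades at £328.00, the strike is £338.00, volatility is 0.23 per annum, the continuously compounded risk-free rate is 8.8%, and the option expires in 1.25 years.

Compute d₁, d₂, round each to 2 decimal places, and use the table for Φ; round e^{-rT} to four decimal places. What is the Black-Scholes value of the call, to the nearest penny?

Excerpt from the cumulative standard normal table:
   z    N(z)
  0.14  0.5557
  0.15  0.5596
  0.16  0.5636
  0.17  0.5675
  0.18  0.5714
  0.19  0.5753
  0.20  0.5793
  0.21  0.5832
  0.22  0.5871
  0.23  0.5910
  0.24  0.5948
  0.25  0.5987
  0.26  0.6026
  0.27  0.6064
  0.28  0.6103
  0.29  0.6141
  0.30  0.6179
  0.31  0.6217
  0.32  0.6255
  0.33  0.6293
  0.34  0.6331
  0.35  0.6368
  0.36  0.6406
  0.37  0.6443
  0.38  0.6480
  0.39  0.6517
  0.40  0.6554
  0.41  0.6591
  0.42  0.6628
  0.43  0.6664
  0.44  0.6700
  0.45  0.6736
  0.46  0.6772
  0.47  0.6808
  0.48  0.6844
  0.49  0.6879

£46.75

σ√T = 0.23 × 1.1180 = 0.2571
d₁ = [ln(328/338) + (0.088 + 0.23²/2)·1.25] / 0.2571 = [-0.0300 + 0.1431] / 0.2571 = 0.4396 ⇒ 0.44
d₂ = d₁ − σ√T = 0.4396 − 0.2571 = 0.1824 ⇒ 0.18
exp(−rT) = exp(−0.088·1.25) = 0.8958
N(d₁) = N(0.44) = 0.6700;  N(d₂) = N(0.18) = 0.5714
C = 328·0.6700 − 338·0.8958·0.5714 = 219.7600 − 173.0087 = 46.7513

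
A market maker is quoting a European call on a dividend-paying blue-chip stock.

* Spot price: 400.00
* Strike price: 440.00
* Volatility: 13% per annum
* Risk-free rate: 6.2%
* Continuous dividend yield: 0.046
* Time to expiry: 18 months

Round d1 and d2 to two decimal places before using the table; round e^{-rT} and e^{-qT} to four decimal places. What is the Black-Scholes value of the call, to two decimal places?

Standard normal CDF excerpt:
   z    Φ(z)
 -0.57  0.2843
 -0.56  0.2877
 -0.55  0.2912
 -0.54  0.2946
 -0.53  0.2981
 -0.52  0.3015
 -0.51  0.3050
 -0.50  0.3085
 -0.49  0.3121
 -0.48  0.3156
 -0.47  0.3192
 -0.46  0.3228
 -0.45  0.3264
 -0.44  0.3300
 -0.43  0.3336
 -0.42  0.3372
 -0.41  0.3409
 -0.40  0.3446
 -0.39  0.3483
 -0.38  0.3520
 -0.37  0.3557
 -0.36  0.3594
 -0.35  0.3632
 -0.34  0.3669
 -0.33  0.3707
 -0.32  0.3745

σ√T = 0.13 × 1.2247 = 0.1592
d₁ = [ln(400/440) + (0.062 − 0.046 + 0.13²/2)·1.5] / 0.1592 = [-0.0953 + 0.0367] / 0.1592 = -0.3683 ⇒ -0.37
d₂ = d₁ − σ√T = -0.3683 − 0.1592 = -0.5275 ⇒ -0.53
e^(−qT) = e^(−0.046·1.5) = 0.9333;  e^(−rT) = e^(−0.062·1.5) = 0.9112
N(d₁) = N(-0.37) = 0.3557;  N(d₂) = N(-0.53) = 0.2981
C = 400·0.9333·0.3557 − 440·0.9112·0.2981 = 132.7899 − 119.5166 = 13.2733

13.27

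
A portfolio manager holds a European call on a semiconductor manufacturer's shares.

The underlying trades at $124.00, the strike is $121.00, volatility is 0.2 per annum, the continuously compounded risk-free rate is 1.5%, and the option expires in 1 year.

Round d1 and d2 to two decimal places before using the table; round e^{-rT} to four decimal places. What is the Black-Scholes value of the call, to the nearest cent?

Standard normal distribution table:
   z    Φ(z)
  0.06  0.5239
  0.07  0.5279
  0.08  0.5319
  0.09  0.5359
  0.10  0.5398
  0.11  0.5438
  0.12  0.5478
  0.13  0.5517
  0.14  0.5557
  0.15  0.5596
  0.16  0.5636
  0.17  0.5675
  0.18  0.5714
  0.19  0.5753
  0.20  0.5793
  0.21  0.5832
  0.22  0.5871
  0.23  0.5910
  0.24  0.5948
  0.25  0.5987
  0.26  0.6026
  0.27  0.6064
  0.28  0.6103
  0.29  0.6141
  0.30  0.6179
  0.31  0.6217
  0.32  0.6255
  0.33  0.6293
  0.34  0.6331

$12.28

σ√T = 0.2 × 1.0000 = 0.2000
d₁ = [ln(124/121) + (0.015 + ½·0.2²)·1] / (σ√T) = (0.0245 + 0.0350) / 0.2000 = 0.2975 ≈ 0.30
d₂ = 0.2975 − 0.2000 = 0.0975 ≈ 0.10
e^(−rT) = e^(−0.015·1) = 0.9851
C = 124·N(0.30) − 121·0.9851·N(0.10) = 124·0.6179 − 121·0.9851·0.5398 = 76.6196 − 64.3426 = 12.2770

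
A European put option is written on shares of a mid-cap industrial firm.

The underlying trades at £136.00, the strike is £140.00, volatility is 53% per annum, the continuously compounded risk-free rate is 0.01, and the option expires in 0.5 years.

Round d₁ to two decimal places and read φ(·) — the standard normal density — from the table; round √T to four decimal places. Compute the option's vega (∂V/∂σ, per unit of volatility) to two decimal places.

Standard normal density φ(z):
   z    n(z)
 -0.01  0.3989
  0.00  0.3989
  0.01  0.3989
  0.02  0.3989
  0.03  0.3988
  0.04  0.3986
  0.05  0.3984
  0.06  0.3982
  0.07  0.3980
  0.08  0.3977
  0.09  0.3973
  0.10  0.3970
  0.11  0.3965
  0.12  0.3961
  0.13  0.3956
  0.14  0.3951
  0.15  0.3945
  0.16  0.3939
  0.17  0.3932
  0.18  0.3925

38.09

σ√T = 0.53 × 0.7071 = 0.3748
d₁ = [ln(136/140) + (0.01 + 0.53²/2)·0.5] / 0.3748 = [-0.0290 + 0.0752] / 0.3748 = 0.1234 which rounds to 0.12
√T = √0.5 = 0.7071
φ(d₁) = φ(0.12) = 0.3961
vega = S·φ(d₁)·√T = 136·0.3961·0.7071 = 38.0912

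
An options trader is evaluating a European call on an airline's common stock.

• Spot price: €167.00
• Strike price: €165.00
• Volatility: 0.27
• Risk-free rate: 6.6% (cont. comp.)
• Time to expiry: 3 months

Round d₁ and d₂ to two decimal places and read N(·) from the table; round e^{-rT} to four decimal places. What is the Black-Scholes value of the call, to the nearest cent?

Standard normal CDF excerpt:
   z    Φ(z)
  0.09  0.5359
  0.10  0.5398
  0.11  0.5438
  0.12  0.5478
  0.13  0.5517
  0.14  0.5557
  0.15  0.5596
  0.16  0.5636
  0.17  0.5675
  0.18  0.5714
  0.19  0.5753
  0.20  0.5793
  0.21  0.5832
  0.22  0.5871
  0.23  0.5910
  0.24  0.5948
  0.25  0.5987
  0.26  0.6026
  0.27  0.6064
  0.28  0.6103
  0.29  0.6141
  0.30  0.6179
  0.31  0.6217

€11.73

σ√T = 0.27 × 0.5000 = 0.1350
d₁ = [ln(167/165) + (0.066 + ½·0.27²)·0.25] / (σ√T) = (0.0120 + 0.0256) / 0.1350 = 0.2790 ⇒ 0.28
d₂ = 0.2790 − 0.1350 = 0.1440 ⇒ 0.14
e^(−rT) = e^(−0.066·0.25) = 0.9836
C = 167·N(0.28) − 165·0.9836·N(0.14) = 167·0.6103 − 165·0.9836·0.5557 = 101.9201 − 90.1868 = 11.7333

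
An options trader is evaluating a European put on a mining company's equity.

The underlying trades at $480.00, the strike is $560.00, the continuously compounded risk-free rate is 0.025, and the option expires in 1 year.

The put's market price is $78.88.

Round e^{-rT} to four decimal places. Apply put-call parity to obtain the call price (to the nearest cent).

$12.71

exp(−rT) = exp(−0.025·1) = 0.9753
Put-call parity: C − P = S − K·e^(−rT) = 480 − 560·0.9753 = 480 − 546.1680 = -66.1680
C = P + (C − P) = 78.88 + (-66.1680) = 12.7120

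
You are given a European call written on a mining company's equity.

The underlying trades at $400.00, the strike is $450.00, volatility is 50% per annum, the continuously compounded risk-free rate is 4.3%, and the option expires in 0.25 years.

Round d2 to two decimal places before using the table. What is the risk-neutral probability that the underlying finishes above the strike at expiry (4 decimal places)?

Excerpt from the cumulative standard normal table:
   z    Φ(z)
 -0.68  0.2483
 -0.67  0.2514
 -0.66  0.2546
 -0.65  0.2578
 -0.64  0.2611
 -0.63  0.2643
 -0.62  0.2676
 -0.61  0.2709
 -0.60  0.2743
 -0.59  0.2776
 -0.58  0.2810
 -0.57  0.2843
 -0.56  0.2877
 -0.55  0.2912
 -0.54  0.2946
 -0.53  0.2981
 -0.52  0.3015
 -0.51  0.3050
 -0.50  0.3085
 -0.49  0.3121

0.2912

T = 0.25;  σ√T = 0.2500
d₁ = [ln(400/450) + (0.043 + 0.5²/2)·0.25] / 0.2500 = [-0.1178 + 0.0420] / 0.2500 = -0.3031 ≈ -0.30
d₂ = d₁ − σ√T = -0.3031 − 0.2500 = -0.5531 ≈ -0.55
Risk-neutral Pr[S_T > K] = N(d₂) = N(-0.55) = 0.2912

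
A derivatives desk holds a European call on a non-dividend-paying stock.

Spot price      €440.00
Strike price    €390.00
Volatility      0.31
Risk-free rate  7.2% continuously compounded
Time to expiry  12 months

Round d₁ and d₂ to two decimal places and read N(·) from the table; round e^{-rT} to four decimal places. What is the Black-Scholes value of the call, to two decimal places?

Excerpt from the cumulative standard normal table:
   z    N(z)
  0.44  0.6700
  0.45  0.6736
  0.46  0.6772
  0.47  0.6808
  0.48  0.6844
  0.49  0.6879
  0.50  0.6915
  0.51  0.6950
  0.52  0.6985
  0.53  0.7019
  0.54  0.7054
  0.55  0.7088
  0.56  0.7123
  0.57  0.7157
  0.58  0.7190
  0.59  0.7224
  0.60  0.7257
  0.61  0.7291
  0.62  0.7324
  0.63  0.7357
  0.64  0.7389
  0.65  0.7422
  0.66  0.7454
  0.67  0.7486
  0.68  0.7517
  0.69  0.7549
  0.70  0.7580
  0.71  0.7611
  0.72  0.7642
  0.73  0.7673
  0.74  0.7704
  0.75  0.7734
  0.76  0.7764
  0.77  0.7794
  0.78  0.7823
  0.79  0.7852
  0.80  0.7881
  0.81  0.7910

σ√T = 0.31·√1 = 0.3100
d₁ = [ln(440/390) + (0.072 + 0.31²/2)·1] / 0.3100 = [0.1206 + 0.1200] / 0.3100 = 0.7764 → 0.78
d₂ = d₁ − σ√T = 0.7764 − 0.3100 = 0.4664 → 0.47
e^(−rT) = e^(−0.072·1) = 0.9305
N(d₁) = N(0.78) = 0.7823;  N(d₂) = N(0.47) = 0.6808
C = 440·0.7823 − 390·0.9305·0.6808 = 344.2120 − 247.0589 = 97.1531

€97.15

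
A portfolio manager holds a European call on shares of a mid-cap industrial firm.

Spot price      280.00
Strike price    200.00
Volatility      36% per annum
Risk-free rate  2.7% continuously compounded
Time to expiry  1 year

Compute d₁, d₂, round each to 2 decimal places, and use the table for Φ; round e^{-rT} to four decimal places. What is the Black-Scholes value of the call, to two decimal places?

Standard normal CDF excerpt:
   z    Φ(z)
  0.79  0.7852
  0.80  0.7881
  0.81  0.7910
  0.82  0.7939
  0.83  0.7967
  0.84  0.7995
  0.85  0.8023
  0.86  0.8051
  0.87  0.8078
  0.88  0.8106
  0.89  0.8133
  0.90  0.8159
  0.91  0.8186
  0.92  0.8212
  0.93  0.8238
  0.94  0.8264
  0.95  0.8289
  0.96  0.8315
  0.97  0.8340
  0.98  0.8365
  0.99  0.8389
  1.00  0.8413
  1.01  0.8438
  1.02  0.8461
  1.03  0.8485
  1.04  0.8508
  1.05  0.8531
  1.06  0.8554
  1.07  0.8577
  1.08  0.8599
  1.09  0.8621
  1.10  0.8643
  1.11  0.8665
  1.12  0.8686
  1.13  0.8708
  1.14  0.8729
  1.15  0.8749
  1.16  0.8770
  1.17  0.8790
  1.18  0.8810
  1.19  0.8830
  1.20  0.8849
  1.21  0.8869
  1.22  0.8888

T = 1;  σ√T = 0.3600
d₁ = [ln(280/200) + (0.027 + 0.36²/2)·1] / 0.3600 = [0.3365 + 0.0918] / 0.3600 = 1.1896 ≈ 1.19
d₂ = d₁ − σ√T = 1.1896 − 0.3600 = 0.8296 ≈ 0.83
e^(−rT) = e^(−0.027·1) = 0.9734
C = 280·N(1.19) − 200·0.9734·N(0.83) = 280·0.8830 − 200·0.9734·0.7967 = 247.2400 − 155.1016 = 92.1384

92.14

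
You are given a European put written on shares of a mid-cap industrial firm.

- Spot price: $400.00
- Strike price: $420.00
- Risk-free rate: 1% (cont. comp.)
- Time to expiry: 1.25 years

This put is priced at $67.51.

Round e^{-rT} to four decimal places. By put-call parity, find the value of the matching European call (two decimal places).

$52.72

e^(−rT) = e^(−0.01·1.25) = 0.9876
Put-call parity: C − P = S − K·e^(−rT) = 400 − 420·0.9876 = 400 − 414.7920 = -14.7920
C = P + (C − P) = 67.51 + (-14.7920) = 52.7180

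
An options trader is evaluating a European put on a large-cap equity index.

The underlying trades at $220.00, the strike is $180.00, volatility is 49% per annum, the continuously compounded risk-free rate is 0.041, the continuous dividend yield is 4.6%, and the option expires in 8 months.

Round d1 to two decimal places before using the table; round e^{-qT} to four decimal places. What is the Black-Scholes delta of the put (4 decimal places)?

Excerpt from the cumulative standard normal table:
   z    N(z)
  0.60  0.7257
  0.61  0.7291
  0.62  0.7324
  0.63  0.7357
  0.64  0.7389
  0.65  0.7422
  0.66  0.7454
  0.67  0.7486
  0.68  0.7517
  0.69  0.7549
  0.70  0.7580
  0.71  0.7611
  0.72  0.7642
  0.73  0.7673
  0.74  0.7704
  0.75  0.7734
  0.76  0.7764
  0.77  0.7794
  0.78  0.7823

-0.2377

σ√T = 0.49 × 0.8165 = 0.4001
d₁ = [ln(220/180) + (0.041 − 0.046 + ½·0.49²)·0.6667] / (σ√T) = (0.2007 + 0.0767) / 0.4001 = 0.6933 ≈ 0.69
N(d₁) = N(0.69) = 0.7549
Δ_put = e^(−qT)·(N(d₁) − 1) = 0.9698·(0.7549 − 1) = -0.2377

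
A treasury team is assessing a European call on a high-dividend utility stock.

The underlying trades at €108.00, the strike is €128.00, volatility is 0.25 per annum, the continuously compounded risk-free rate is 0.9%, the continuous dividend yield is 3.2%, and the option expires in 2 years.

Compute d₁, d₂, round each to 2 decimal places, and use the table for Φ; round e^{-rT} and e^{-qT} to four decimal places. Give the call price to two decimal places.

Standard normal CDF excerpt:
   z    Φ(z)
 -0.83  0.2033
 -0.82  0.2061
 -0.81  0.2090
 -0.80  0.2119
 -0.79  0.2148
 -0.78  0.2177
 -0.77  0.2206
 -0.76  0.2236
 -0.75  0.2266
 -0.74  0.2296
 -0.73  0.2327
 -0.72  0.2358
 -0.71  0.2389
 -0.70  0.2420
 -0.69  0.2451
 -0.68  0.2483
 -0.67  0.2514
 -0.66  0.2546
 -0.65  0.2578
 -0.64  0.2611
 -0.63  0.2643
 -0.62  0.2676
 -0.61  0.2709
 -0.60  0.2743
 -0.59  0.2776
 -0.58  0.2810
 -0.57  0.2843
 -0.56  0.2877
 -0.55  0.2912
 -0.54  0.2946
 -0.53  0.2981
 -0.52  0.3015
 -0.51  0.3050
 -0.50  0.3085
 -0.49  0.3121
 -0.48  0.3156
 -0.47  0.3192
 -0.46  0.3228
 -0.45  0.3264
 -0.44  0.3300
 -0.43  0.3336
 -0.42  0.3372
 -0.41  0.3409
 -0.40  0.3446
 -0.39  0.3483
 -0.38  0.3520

σ√T = 0.25 × 1.4142 = 0.3536
d₁ = [ln(108/128) + (0.009 − 0.032 + 0.25²/2)·2] / 0.3536 = [-0.1699 + 0.0165] / 0.3536 = -0.4339 which rounds to -0.43
d₂ = d₁ − σ√T = -0.4339 − 0.3536 = -0.7874 which rounds to -0.79
e^(−qT) = e^(−0.032·2) = 0.9380;  e^(−rT) = e^(−0.009·2) = 0.9822
N(d₁) = N(-0.43) = 0.3336;  N(d₂) = N(-0.79) = 0.2148
C = 108·0.9380·0.3336 − 128·0.9822·0.2148 = 33.7950 − 27.0050 = 6.7900

€6.79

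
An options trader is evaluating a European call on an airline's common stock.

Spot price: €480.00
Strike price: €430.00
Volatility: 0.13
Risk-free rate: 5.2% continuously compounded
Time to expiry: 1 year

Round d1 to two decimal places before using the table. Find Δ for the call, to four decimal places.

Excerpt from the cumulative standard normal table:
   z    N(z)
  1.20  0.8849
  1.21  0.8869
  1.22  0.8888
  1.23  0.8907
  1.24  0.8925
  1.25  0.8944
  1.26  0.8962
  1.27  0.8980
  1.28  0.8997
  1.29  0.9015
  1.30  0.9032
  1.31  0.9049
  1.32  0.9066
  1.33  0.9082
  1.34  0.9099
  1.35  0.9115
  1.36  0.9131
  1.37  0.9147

0.9049

σ√T = 0.13 × 1.0000 = 0.1300
d₁ = [ln(480/430) + (0.052 + ½·0.13²)·1] / (σ√T) = (0.1100 + 0.0604) / 0.1300 = 1.3112 which rounds to 1.31
N(d₁) = N(1.31) = 0.9049
Δ_call = N(d₁) = 0.9049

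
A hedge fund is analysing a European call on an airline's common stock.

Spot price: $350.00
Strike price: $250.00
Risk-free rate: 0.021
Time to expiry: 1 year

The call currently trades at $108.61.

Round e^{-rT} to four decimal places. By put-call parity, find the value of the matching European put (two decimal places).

exp(−rT) = exp(−0.021·1) = 0.9792
Put-call parity: C − P = S − K·e^(−rT) = 350 − 250·0.9792 = 350 − 244.8000 = 105.2000
P = C − (C − P) = 108.61 − (105.2000) = 3.4100

$3.41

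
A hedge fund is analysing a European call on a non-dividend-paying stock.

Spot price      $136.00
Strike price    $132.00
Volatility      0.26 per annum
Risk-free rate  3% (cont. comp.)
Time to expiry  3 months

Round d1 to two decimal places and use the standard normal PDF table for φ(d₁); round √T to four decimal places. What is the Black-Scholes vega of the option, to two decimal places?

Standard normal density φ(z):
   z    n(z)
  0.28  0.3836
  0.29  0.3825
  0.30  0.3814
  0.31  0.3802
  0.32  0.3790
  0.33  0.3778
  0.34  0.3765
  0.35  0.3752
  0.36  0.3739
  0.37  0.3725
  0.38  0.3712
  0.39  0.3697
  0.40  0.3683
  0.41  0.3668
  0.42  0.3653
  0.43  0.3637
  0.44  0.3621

25.51

σ√T = 0.26·√0.25 = 0.1300
d₁ = [ln(136/132) + (0.03 + ½·0.26²)·0.25] / (σ√T) = (0.0299 + 0.0159) / 0.1300 = 0.3523 which rounds to 0.35
√T = √0.25 = 0.5000
φ(d₁) = φ(0.35) = 0.3752
vega = S·φ(d₁)·√T = 136·0.3752·0.5000 = 25.5136
(The put has the same vega.)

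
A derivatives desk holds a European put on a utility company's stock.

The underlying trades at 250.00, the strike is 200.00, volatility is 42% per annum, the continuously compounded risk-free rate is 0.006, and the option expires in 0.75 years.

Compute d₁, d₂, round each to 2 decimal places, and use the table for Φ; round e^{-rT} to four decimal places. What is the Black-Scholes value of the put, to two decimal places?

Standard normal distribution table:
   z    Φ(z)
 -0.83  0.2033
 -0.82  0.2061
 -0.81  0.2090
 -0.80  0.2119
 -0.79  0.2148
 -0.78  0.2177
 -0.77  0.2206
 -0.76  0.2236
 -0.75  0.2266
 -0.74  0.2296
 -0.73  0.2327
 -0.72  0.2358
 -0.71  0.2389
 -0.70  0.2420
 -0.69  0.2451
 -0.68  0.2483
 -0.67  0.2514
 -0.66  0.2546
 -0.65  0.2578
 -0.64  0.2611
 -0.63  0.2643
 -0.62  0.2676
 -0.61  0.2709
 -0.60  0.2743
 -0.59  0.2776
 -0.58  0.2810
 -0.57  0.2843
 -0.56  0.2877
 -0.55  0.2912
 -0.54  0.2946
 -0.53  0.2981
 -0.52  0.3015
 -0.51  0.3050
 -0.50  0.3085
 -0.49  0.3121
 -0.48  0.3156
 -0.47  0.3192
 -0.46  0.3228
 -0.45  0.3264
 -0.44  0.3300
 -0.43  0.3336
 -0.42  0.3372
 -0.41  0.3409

σ√T = 0.42·√0.75 = 0.3637
ln(S/K) + (r + σ²/2)T = ln(250/200) + (0.006 + 0.42²/2)·0.75 = 0.2231 + 0.0706 = 0.2938
d₁ = 0.2938 / 0.3637 = 0.8077 ≈ 0.81
d₂ = d₁ − σ√T = 0.8077 − 0.3637 = 0.4440 ≈ 0.44
e^(−rT) = e^(−0.006·0.75) = 0.9955
P = 200·0.9955·N(-0.44) − 250·N(-0.81) = 200·0.9955·0.3300 − 250·0.2090 = 65.7030 − 52.2500 = 13.4530

13.45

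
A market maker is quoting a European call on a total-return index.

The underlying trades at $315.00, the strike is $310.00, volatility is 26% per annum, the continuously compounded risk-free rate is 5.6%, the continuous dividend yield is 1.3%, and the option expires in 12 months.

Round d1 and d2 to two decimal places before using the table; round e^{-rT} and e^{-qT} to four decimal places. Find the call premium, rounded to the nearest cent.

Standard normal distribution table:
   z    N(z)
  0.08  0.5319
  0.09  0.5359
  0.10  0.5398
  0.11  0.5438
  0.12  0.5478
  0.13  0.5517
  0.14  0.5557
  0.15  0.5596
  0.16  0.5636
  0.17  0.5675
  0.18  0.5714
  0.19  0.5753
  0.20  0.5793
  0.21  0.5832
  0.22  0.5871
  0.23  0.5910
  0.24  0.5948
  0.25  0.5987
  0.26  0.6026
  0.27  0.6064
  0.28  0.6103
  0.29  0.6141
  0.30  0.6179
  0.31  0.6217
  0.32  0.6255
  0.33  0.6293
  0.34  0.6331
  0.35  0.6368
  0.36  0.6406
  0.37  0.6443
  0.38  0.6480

T = 1;  σ√T = 0.2600
ln(S/K) + (r − q + σ²/2)T = ln(315/310) + (0.056 − 0.013 + 0.26²/2)·1 = 0.0160 + 0.0768 = 0.0928
d₁ = 0.0928 / 0.2600 = 0.3569 ⇒ 0.36
d₂ = d₁ − σ√T = 0.3569 − 0.2600 = 0.0969 ⇒ 0.10
exp(−qT) = exp(−0.013·1) = 0.9871;  exp(−rT) = exp(−0.056·1) = 0.9455
N(d₁) = N(0.36) = 0.6406;  N(d₂) = N(0.10) = 0.5398
C = 315·0.9871·0.6406 − 310·0.9455·0.5398 = 199.1859 − 158.2181 = 40.9678

$40.97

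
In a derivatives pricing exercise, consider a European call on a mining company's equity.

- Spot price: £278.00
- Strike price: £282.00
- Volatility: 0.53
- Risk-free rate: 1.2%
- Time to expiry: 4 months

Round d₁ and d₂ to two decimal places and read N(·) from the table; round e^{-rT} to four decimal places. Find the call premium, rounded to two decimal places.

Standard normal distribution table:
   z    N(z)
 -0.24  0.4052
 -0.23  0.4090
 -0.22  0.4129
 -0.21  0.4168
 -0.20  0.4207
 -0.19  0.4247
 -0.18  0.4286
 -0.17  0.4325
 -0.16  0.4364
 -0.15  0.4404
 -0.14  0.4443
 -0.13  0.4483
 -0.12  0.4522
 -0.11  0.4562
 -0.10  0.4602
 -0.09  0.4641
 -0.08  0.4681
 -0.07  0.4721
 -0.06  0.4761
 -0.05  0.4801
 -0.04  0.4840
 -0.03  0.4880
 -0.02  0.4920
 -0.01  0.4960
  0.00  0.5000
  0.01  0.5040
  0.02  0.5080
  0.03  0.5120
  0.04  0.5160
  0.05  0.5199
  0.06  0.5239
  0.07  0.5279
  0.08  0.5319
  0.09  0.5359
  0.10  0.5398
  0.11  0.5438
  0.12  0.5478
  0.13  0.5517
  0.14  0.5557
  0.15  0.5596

£33.00

σ√T = 0.53 × 0.5774 = 0.3060
d₁ = [ln(278/282) + (0.012 + ½·0.53²)·0.3333] / (σ√T) = (-0.0143 + 0.0508) / 0.3060 = 0.1194 which rounds to 0.12
d₂ = 0.1194 − 0.3060 = -0.1866 which rounds to -0.19
exp(−rT) = exp(−0.012·0.3333) = 0.9960
N(d₁) = N(0.12) = 0.5478;  N(d₂) = N(-0.19) = 0.4247
C = 278·0.5478 − 282·0.9960·0.4247 = 152.2884 − 119.2863 = 33.0021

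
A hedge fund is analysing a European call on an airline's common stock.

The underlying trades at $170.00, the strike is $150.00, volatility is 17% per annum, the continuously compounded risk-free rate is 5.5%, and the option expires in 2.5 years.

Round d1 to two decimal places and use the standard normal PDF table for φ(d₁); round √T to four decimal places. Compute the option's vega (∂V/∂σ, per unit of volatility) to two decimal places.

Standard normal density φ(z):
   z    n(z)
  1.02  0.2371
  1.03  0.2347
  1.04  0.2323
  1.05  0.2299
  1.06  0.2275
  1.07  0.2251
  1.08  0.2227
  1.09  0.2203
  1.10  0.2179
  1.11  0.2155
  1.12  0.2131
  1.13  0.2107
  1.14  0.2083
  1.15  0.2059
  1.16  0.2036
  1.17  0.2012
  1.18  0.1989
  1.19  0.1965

57.92

σ√T = 0.17 × 1.5811 = 0.2688
d₁ = [ln(170/150) + (0.055 + 0.17²/2)·2.5] / 0.2688 = [0.1252 + 0.1736] / 0.2688 = 1.1116 ⇒ 1.11
√T = √2.5 = 1.5811
φ(d₁) = φ(1.11) = 0.2155
vega = S·φ(d₁)·√T = 170·0.2155·1.5811 = 57.9236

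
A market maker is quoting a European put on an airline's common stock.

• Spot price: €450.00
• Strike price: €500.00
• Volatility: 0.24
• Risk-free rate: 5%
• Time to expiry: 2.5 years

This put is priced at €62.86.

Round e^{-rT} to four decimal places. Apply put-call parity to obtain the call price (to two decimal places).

€71.61

e^(−rT) = e^(−0.05·2.5) = 0.8825
Put-call parity: C − P = S − K·e^(−rT) = 450 − 500·0.8825 = 450 − 441.2500 = 8.7500
C = P + (C − P) = 62.86 + (8.7500) = 71.6100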